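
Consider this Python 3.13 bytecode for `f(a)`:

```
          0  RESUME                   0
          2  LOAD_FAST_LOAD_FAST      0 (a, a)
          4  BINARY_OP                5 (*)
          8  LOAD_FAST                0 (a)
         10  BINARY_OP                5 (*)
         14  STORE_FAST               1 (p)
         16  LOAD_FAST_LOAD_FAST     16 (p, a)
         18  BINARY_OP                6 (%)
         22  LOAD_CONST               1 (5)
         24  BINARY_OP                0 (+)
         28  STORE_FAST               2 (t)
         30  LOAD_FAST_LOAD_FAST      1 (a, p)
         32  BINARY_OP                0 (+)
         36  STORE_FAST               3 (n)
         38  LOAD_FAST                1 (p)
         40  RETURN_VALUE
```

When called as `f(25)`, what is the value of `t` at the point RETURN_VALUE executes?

5

LOAD_FAST_LOAD_FAST a,a → push 25,25. Stack: [25, 25]
BINARY_OP * → 25 * 25 = 625. Stack: [625]
LOAD_FAST a → push 25. Stack: [625, 25]
BINARY_OP * → 625 * 25 = 15625. Stack: [15625]
STORE_FAST p → p=15625. Stack: []
LOAD_FAST_LOAD_FAST p,a → push 15625,25. Stack: [15625, 25]
BINARY_OP % → 15625 % 25 = 0. Stack: [0]
LOAD_CONST → push 5. Stack: [0, 5]
BINARY_OP + → 0 + 5 = 5. Stack: [5]
STORE_FAST t → t=5. Stack: []
LOAD_FAST_LOAD_FAST a,p → push 25,15625. Stack: [25, 15625]
BINARY_OP + → 25 + 15625 = 15650. Stack: [15650]
STORE_FAST n → n=15650. Stack: []
LOAD_FAST p → push 15625. Stack: [15625]
RETURN_VALUE → return 15625.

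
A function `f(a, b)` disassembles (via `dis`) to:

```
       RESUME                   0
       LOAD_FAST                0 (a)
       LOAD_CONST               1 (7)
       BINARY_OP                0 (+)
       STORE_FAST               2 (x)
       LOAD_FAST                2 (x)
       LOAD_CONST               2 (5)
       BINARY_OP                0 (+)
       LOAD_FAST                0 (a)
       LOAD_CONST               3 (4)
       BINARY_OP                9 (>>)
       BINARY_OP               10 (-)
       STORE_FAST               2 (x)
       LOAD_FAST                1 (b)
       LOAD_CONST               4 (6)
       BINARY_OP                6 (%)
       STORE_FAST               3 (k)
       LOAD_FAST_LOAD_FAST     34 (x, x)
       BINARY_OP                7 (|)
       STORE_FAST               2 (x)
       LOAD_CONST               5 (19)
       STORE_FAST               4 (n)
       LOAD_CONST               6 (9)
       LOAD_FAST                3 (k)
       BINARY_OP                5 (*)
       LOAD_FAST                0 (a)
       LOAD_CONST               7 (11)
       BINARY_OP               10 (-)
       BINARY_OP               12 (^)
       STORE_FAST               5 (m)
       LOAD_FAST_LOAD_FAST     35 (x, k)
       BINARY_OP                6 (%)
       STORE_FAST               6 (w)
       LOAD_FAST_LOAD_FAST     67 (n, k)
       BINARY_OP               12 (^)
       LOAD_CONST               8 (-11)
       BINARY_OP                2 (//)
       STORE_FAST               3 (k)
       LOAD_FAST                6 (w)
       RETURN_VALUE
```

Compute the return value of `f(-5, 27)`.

LOAD_FAST a → push -5. Stack: [-5]
LOAD_CONST → push 7. Stack: [-5, 7]
BINARY_OP + → -5 + 7 = 2. Stack: [2]
STORE_FAST x → x=2. Stack: []
LOAD_FAST x → push 2. Stack: [2]
LOAD_CONST → push 5. Stack: [2, 5]
BINARY_OP + → 2 + 5 = 7. Stack: [7]
LOAD_FAST a → push -5. Stack: [7, -5]
LOAD_CONST → push 4. Stack: [7, -5, 4]
BINARY_OP >> → -5 >> 4 = -1. Stack: [7, -1]
BINARY_OP - → 7 - -1 = 8. Stack: [8]
STORE_FAST x → x=8. Stack: []
LOAD_FAST b → push 27. Stack: [27]
LOAD_CONST → push 6. Stack: [27, 6]
BINARY_OP % → 27 % 6 = 3. Stack: [3]
STORE_FAST k → k=3. Stack: []
LOAD_FAST_LOAD_FAST x,x → push 8,8. Stack: [8, 8]
BINARY_OP | → 8 | 8 = 8. Stack: [8]
STORE_FAST x → x=8. Stack: []
LOAD_CONST → push 19. Stack: [19]
STORE_FAST n → n=19. Stack: []
LOAD_CONST → push 9. Stack: [9]
LOAD_FAST k → push 3. Stack: [9, 3]
BINARY_OP * → 9 * 3 = 27. Stack: [27]
LOAD_FAST a → push -5. Stack: [27, -5]
LOAD_CONST → push 11. Stack: [27, -5, 11]
BINARY_OP - → -5 - 11 = -16. Stack: [27, -16]
BINARY_OP ^ → 27 ^ -16 = -21. Stack: [-21]
STORE_FAST m → m=-21. Stack: []
LOAD_FAST_LOAD_FAST x,k → push 8,3. Stack: [8, 3]
BINARY_OP % → 8 % 3 = 2. Stack: [2]
STORE_FAST w → w=2. Stack: []
LOAD_FAST_LOAD_FAST n,k → push 19,3. Stack: [19, 3]
BINARY_OP ^ → 19 ^ 3 = 16. Stack: [16]
LOAD_CONST → push -11. Stack: [16, -11]
BINARY_OP // → 16 // -11 = -2. Stack: [-2]
STORE_FAST k → k=-2. Stack: []
LOAD_FAST w → push 2. Stack: [2]
RETURN_VALUE → return 2.

2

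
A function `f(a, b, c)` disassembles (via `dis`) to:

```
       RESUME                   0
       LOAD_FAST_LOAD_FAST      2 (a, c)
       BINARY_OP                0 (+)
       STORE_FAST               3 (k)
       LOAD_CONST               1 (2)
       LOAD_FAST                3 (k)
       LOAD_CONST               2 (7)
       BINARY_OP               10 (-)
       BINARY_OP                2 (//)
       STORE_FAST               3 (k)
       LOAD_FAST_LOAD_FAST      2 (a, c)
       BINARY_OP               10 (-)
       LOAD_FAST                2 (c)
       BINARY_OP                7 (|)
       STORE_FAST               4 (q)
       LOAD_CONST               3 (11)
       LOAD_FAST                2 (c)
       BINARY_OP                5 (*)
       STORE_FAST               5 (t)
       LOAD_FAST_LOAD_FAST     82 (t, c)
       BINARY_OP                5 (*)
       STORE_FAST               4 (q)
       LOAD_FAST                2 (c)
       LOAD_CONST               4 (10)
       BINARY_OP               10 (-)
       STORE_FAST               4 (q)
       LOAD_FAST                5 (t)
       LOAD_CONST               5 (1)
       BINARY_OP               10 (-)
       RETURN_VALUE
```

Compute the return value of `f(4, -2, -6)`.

LOAD_FAST_LOAD_FAST a,c → push 4,-6. Stack: [4, -6]
BINARY_OP + → 4 + -6 = -2. Stack: [-2]
STORE_FAST k → k=-2. Stack: []
LOAD_CONST → push 2. Stack: [2]
LOAD_FAST k → push -2. Stack: [2, -2]
LOAD_CONST → push 7. Stack: [2, -2, 7]
BINARY_OP - → -2 - 7 = -9. Stack: [2, -9]
BINARY_OP // → 2 // -9 = -1. Stack: [-1]
STORE_FAST k → k=-1. Stack: []
LOAD_FAST_LOAD_FAST a,c → push 4,-6. Stack: [4, -6]
BINARY_OP - → 4 - -6 = 10. Stack: [10]
LOAD_FAST c → push -6. Stack: [10, -6]
BINARY_OP | → 10 | -6 = -6. Stack: [-6]
STORE_FAST q → q=-6. Stack: []
LOAD_CONST → push 11. Stack: [11]
LOAD_FAST c → push -6. Stack: [11, -6]
BINARY_OP * → 11 * -6 = -66. Stack: [-66]
STORE_FAST t → t=-66. Stack: []
LOAD_FAST_LOAD_FAST t,c → push -66,-6. Stack: [-66, -6]
BINARY_OP * → -66 * -6 = 396. Stack: [396]
STORE_FAST q → q=396. Stack: []
LOAD_FAST c → push -6. Stack: [-6]
LOAD_CONST → push 10. Stack: [-6, 10]
BINARY_OP - → -6 - 10 = -16. Stack: [-16]
STORE_FAST q → q=-16. Stack: []
LOAD_FAST t → push -66. Stack: [-66]
LOAD_CONST → push 1. Stack: [-66, 1]
BINARY_OP - → -66 - 1 = -67. Stack: [-67]
RETURN_VALUE → return -67.

-67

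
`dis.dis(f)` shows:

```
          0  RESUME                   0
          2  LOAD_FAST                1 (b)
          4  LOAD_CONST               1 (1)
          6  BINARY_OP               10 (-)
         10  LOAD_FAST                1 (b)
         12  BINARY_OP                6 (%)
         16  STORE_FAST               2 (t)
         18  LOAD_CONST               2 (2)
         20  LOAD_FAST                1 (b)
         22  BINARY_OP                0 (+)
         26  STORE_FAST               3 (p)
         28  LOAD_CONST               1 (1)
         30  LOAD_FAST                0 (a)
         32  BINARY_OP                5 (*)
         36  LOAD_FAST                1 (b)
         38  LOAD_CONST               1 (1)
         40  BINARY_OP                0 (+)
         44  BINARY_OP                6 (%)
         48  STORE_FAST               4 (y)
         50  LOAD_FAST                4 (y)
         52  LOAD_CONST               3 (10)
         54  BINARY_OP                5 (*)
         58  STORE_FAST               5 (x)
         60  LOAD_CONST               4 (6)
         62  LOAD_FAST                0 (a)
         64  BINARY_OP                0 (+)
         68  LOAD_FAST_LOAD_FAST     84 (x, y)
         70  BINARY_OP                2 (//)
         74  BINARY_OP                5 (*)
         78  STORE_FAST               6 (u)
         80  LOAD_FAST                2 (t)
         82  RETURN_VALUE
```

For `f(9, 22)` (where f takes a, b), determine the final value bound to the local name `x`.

LOAD_FAST b → push 22. Stack: [22]
LOAD_CONST → push 1. Stack: [22, 1]
BINARY_OP - → 22 - 1 = 21. Stack: [21]
LOAD_FAST b → push 22. Stack: [21, 22]
BINARY_OP % → 21 % 22 = 21. Stack: [21]
STORE_FAST t → t=21. Stack: []
LOAD_CONST → push 2. Stack: [2]
LOAD_FAST b → push 22. Stack: [2, 22]
BINARY_OP + → 2 + 22 = 24. Stack: [24]
STORE_FAST p → p=24. Stack: []
LOAD_CONST → push 1. Stack: [1]
LOAD_FAST a → push 9. Stack: [1, 9]
BINARY_OP * → 1 * 9 = 9. Stack: [9]
LOAD_FAST b → push 22. Stack: [9, 22]
LOAD_CONST → push 1. Stack: [9, 22, 1]
BINARY_OP + → 22 + 1 = 23. Stack: [9, 23]
BINARY_OP % → 9 % 23 = 9. Stack: [9]
STORE_FAST y → y=9. Stack: []
LOAD_FAST y → push 9. Stack: [9]
LOAD_CONST → push 10. Stack: [9, 10]
BINARY_OP * → 9 * 10 = 90. Stack: [90]
STORE_FAST x → x=90. Stack: []
LOAD_CONST → push 6. Stack: [6]
LOAD_FAST a → push 9. Stack: [6, 9]
BINARY_OP + → 6 + 9 = 15. Stack: [15]
LOAD_FAST_LOAD_FAST x,y → push 90,9. Stack: [15, 90, 9]
BINARY_OP // → 90 // 9 = 10. Stack: [15, 10]
BINARY_OP * → 15 * 10 = 150. Stack: [150]
STORE_FAST u → u=150. Stack: []
LOAD_FAST t → push 21. Stack: [21]
RETURN_VALUE → return 21.

90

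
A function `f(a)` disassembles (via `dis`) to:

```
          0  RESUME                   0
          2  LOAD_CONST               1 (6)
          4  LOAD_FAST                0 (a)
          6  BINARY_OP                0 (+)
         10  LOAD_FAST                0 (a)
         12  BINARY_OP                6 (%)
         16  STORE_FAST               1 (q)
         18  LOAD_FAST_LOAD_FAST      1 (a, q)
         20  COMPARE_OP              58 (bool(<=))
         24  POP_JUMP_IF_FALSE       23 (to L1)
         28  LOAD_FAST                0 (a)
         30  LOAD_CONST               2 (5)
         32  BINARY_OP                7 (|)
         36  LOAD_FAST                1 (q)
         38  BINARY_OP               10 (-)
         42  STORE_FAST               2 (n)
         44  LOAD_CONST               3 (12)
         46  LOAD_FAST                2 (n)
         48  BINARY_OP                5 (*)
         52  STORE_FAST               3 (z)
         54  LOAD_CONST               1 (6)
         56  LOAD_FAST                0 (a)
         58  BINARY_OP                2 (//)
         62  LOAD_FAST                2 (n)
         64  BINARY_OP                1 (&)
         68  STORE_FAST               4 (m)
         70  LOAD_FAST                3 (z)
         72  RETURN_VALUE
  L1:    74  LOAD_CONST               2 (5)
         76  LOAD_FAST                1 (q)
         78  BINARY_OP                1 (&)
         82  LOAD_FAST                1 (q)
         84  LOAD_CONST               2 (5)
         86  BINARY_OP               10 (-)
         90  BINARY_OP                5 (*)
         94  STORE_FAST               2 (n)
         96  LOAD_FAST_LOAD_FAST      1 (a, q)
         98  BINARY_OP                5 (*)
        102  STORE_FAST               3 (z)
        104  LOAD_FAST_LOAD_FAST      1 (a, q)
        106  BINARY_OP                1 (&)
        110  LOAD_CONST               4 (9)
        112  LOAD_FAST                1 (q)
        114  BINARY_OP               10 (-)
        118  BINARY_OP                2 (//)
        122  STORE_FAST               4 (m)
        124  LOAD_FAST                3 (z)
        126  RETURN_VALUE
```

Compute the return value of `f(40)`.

240

LOAD_CONST → push 6. Stack: [6]
LOAD_FAST a → push 40. Stack: [6, 40]
BINARY_OP + → 6 + 40 = 46. Stack: [46]
LOAD_FAST a → push 40. Stack: [46, 40]
BINARY_OP % → 46 % 40 = 6. Stack: [6]
STORE_FAST q → q=6. Stack: []
LOAD_FAST_LOAD_FAST a,q → push 40,6. Stack: [40, 6]
COMPARE_OP bool(<=) → 40 vs 6 = False. Stack: [False]
POP_JUMP_IF_FALSE → pop False; jump. Stack: []
LOAD_CONST → push 5. Stack: [5]
LOAD_FAST q → push 6. Stack: [5, 6]
BINARY_OP & → 5 & 6 = 4. Stack: [4]
LOAD_FAST q → push 6. Stack: [4, 6]
LOAD_CONST → push 5. Stack: [4, 6, 5]
BINARY_OP - → 6 - 5 = 1. Stack: [4, 1]
BINARY_OP * → 4 * 1 = 4. Stack: [4]
STORE_FAST n → n=4. Stack: []
LOAD_FAST_LOAD_FAST a,q → push 40,6. Stack: [40, 6]
BINARY_OP * → 40 * 6 = 240. Stack: [240]
STORE_FAST z → z=240. Stack: []
LOAD_FAST_LOAD_FAST a,q → push 40,6. Stack: [40, 6]
BINARY_OP & → 40 & 6 = 0. Stack: [0]
LOAD_CONST → push 9. Stack: [0, 9]
LOAD_FAST q → push 6. Stack: [0, 9, 6]
BINARY_OP - → 9 - 6 = 3. Stack: [0, 3]
BINARY_OP // → 0 // 3 = 0. Stack: [0]
STORE_FAST m → m=0. Stack: []
LOAD_FAST z → push 240. Stack: [240]
RETURN_VALUE → return 240.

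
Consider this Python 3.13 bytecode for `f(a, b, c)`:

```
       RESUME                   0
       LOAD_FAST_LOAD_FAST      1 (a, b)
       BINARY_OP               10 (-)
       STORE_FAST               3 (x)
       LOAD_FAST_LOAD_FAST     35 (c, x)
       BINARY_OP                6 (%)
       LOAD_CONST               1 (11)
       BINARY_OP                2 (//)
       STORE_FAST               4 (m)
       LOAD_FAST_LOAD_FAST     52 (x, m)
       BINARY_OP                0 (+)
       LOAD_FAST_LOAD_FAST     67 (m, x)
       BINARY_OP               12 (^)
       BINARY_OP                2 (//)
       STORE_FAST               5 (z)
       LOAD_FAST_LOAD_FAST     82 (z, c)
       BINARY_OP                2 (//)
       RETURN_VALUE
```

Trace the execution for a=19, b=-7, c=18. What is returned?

LOAD_FAST_LOAD_FAST a,b → push 19,-7. Stack: [19, -7]
BINARY_OP - → 19 - -7 = 26. Stack: [26]
STORE_FAST x → x=26. Stack: []
LOAD_FAST_LOAD_FAST c,x → push 18,26. Stack: [18, 26]
BINARY_OP % → 18 % 26 = 18. Stack: [18]
LOAD_CONST → push 11. Stack: [18, 11]
BINARY_OP // → 18 // 11 = 1. Stack: [1]
STORE_FAST m → m=1. Stack: []
LOAD_FAST_LOAD_FAST x,m → push 26,1. Stack: [26, 1]
BINARY_OP + → 26 + 1 = 27. Stack: [27]
LOAD_FAST_LOAD_FAST m,x → push 1,26. Stack: [27, 1, 26]
BINARY_OP ^ → 1 ^ 26 = 27. Stack: [27, 27]
BINARY_OP // → 27 // 27 = 1. Stack: [1]
STORE_FAST z → z=1. Stack: []
LOAD_FAST_LOAD_FAST z,c → push 1,18. Stack: [1, 18]
BINARY_OP // → 1 // 18 = 0. Stack: [0]
RETURN_VALUE → return 0.

0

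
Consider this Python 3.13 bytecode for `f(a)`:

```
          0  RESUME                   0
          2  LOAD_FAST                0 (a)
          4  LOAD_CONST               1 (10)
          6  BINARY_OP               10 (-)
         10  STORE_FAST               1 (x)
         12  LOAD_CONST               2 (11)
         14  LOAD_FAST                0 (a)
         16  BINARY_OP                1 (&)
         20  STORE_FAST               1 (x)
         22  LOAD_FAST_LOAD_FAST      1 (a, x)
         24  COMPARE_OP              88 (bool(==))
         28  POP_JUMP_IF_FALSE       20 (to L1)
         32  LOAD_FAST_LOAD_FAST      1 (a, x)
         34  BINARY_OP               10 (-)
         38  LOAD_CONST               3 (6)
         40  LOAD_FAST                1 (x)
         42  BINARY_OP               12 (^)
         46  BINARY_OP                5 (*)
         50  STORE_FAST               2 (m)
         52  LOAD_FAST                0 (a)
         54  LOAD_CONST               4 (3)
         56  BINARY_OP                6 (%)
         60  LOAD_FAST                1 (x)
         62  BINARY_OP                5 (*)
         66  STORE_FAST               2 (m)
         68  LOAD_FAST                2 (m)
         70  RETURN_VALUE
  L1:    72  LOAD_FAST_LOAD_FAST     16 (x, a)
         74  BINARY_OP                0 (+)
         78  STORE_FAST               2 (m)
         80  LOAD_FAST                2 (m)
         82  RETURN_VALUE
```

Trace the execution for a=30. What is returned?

40

LOAD_FAST a → push 30. Stack: [30]
LOAD_CONST → push 10. Stack: [30, 10]
BINARY_OP - → 30 - 10 = 20. Stack: [20]
STORE_FAST x → x=20. Stack: []
LOAD_CONST → push 11. Stack: [11]
LOAD_FAST a → push 30. Stack: [11, 30]
BINARY_OP & → 11 & 30 = 10. Stack: [10]
STORE_FAST x → x=10. Stack: []
LOAD_FAST_LOAD_FAST a,x → push 30,10. Stack: [30, 10]
COMPARE_OP bool(==) → 30 vs 10 = False. Stack: [False]
POP_JUMP_IF_FALSE → pop False; jump. Stack: []
LOAD_FAST_LOAD_FAST x,a → push 10,30. Stack: [10, 30]
BINARY_OP + → 10 + 30 = 40. Stack: [40]
STORE_FAST m → m=40. Stack: []
LOAD_FAST m → push 40. Stack: [40]
RETURN_VALUE → return 40.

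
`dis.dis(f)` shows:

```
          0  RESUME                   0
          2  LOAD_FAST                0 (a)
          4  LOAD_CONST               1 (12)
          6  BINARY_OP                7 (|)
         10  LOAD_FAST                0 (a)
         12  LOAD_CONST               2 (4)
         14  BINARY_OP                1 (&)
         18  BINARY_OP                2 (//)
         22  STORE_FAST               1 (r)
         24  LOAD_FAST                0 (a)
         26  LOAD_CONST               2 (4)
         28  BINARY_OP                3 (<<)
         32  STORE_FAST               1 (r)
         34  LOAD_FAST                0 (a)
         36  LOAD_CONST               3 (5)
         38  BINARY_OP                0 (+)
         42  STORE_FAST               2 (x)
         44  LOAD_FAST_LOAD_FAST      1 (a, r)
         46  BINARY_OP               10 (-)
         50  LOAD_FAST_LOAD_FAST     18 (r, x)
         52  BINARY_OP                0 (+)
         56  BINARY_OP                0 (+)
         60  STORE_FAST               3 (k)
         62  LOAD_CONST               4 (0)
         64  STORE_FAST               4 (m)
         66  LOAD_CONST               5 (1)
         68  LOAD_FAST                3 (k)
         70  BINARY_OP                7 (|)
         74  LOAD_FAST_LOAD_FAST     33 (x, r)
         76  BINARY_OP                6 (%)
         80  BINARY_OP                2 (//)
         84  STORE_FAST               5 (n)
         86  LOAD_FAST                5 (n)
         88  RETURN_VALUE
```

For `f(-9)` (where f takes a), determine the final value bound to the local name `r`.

LOAD_FAST a → push -9. Stack: [-9]
LOAD_CONST → push 12. Stack: [-9, 12]
BINARY_OP | → -9 | 12 = -1. Stack: [-1]
LOAD_FAST a → push -9. Stack: [-1, -9]
LOAD_CONST → push 4. Stack: [-1, -9, 4]
BINARY_OP & → -9 & 4 = 4. Stack: [-1, 4]
BINARY_OP // → -1 // 4 = -1. Stack: [-1]
STORE_FAST r → r=-1. Stack: []
LOAD_FAST a → push -9. Stack: [-9]
LOAD_CONST → push 4. Stack: [-9, 4]
BINARY_OP << → -9 << 4 = -144. Stack: [-144]
STORE_FAST r → r=-144. Stack: []
LOAD_FAST a → push -9. Stack: [-9]
LOAD_CONST → push 5. Stack: [-9, 5]
BINARY_OP + → -9 + 5 = -4. Stack: [-4]
STORE_FAST x → x=-4. Stack: []
LOAD_FAST_LOAD_FAST a,r → push -9,-144. Stack: [-9, -144]
BINARY_OP - → -9 - -144 = 135. Stack: [135]
LOAD_FAST_LOAD_FAST r,x → push -144,-4. Stack: [135, -144, -4]
BINARY_OP + → -144 + -4 = -148. Stack: [135, -148]
BINARY_OP + → 135 + -148 = -13. Stack: [-13]
STORE_FAST k → k=-13. Stack: []
LOAD_CONST → push 0. Stack: [0]
STORE_FAST m → m=0. Stack: []
LOAD_CONST → push 1. Stack: [1]
LOAD_FAST k → push -13. Stack: [1, -13]
BINARY_OP | → 1 | -13 = -13. Stack: [-13]
LOAD_FAST_LOAD_FAST x,r → push -4,-144. Stack: [-13, -4, -144]
BINARY_OP % → -4 % -144 = -4. Stack: [-13, -4]
BINARY_OP // → -13 // -4 = 3. Stack: [3]
STORE_FAST n → n=3. Stack: []
LOAD_FAST n → push 3. Stack: [3]
RETURN_VALUE → return 3.

-144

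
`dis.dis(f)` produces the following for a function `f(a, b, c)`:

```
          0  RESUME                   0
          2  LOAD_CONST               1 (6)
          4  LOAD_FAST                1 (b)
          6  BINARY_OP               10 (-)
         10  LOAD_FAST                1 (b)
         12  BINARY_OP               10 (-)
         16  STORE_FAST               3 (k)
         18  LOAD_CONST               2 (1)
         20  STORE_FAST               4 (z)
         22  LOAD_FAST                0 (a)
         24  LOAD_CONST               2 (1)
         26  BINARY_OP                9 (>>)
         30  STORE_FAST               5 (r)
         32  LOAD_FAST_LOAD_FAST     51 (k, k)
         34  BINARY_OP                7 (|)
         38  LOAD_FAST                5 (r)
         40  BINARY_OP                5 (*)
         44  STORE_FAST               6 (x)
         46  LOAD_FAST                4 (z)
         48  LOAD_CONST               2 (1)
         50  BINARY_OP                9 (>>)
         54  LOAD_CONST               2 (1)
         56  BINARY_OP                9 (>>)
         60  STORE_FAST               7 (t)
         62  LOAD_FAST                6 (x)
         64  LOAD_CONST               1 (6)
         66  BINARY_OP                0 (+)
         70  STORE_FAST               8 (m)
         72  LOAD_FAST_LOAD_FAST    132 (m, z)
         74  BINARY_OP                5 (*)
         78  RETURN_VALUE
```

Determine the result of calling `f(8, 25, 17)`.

-170

LOAD_CONST → push 6. Stack: [6]
LOAD_FAST b → push 25. Stack: [6, 25]
BINARY_OP - → 6 - 25 = -19. Stack: [-19]
LOAD_FAST b → push 25. Stack: [-19, 25]
BINARY_OP - → -19 - 25 = -44. Stack: [-44]
STORE_FAST k → k=-44. Stack: []
LOAD_CONST → push 1. Stack: [1]
STORE_FAST z → z=1. Stack: []
LOAD_FAST a → push 8. Stack: [8]
LOAD_CONST → push 1. Stack: [8, 1]
BINARY_OP >> → 8 >> 1 = 4. Stack: [4]
STORE_FAST r → r=4. Stack: []
LOAD_FAST_LOAD_FAST k,k → push -44,-44. Stack: [-44, -44]
BINARY_OP | → -44 | -44 = -44. Stack: [-44]
LOAD_FAST r → push 4. Stack: [-44, 4]
BINARY_OP * → -44 * 4 = -176. Stack: [-176]
STORE_FAST x → x=-176. Stack: []
LOAD_FAST z → push 1. Stack: [1]
LOAD_CONST → push 1. Stack: [1, 1]
BINARY_OP >> → 1 >> 1 = 0. Stack: [0]
LOAD_CONST → push 1. Stack: [0, 1]
BINARY_OP >> → 0 >> 1 = 0. Stack: [0]
STORE_FAST t → t=0. Stack: []
LOAD_FAST x → push -176. Stack: [-176]
LOAD_CONST → push 6. Stack: [-176, 6]
BINARY_OP + → -176 + 6 = -170. Stack: [-170]
STORE_FAST m → m=-170. Stack: []
LOAD_FAST_LOAD_FAST m,z → push -170,1. Stack: [-170, 1]
BINARY_OP * → -170 * 1 = -170. Stack: [-170]
RETURN_VALUE → return -170.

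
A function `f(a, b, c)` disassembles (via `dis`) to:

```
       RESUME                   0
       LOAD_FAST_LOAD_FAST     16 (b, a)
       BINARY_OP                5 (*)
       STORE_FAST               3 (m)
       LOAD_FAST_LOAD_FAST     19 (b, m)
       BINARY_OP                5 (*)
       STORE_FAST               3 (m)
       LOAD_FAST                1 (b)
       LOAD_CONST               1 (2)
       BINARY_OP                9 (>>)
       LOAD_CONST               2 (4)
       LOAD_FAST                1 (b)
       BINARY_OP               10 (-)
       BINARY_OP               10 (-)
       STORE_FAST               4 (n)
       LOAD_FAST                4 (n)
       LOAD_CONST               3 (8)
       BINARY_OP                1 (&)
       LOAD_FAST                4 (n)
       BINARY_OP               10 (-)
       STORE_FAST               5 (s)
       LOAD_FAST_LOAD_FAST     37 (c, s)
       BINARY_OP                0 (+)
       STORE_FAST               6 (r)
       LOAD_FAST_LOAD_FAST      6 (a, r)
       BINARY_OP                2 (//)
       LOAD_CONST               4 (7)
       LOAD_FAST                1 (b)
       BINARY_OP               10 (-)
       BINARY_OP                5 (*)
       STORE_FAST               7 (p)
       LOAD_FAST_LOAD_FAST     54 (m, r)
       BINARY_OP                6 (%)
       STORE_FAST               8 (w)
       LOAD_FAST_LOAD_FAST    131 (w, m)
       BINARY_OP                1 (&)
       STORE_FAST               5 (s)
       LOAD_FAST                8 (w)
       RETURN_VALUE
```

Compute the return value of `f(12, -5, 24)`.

LOAD_FAST_LOAD_FAST b,a → push -5,12. Stack: [-5, 12]
BINARY_OP * → -5 * 12 = -60. Stack: [-60]
STORE_FAST m → m=-60. Stack: []
LOAD_FAST_LOAD_FAST b,m → push -5,-60. Stack: [-5, -60]
BINARY_OP * → -5 * -60 = 300. Stack: [300]
STORE_FAST m → m=300. Stack: []
LOAD_FAST b → push -5. Stack: [-5]
LOAD_CONST → push 2. Stack: [-5, 2]
BINARY_OP >> → -5 >> 2 = -2. Stack: [-2]
LOAD_CONST → push 4. Stack: [-2, 4]
LOAD_FAST b → push -5. Stack: [-2, 4, -5]
BINARY_OP - → 4 - -5 = 9. Stack: [-2, 9]
BINARY_OP - → -2 - 9 = -11. Stack: [-11]
STORE_FAST n → n=-11. Stack: []
LOAD_FAST n → push -11. Stack: [-11]
LOAD_CONST → push 8. Stack: [-11, 8]
BINARY_OP & → -11 & 8 = 0. Stack: [0]
LOAD_FAST n → push -11. Stack: [0, -11]
BINARY_OP - → 0 - -11 = 11. Stack: [11]
STORE_FAST s → s=11. Stack: []
LOAD_FAST_LOAD_FAST c,s → push 24,11. Stack: [24, 11]
BINARY_OP + → 24 + 11 = 35. Stack: [35]
STORE_FAST r → r=35. Stack: []
LOAD_FAST_LOAD_FAST a,r → push 12,35. Stack: [12, 35]
BINARY_OP // → 12 // 35 = 0. Stack: [0]
LOAD_CONST → push 7. Stack: [0, 7]
LOAD_FAST b → push -5. Stack: [0, 7, -5]
BINARY_OP - → 7 - -5 = 12. Stack: [0, 12]
BINARY_OP * → 0 * 12 = 0. Stack: [0]
STORE_FAST p → p=0. Stack: []
LOAD_FAST_LOAD_FAST m,r → push 300,35. Stack: [300, 35]
BINARY_OP % → 300 % 35 = 20. Stack: [20]
STORE_FAST w → w=20. Stack: []
LOAD_FAST_LOAD_FAST w,m → push 20,300. Stack: [20, 300]
BINARY_OP & → 20 & 300 = 4. Stack: [4]
STORE_FAST s → s=4. Stack: []
LOAD_FAST w → push 20. Stack: [20]
RETURN_VALUE → return 20.

20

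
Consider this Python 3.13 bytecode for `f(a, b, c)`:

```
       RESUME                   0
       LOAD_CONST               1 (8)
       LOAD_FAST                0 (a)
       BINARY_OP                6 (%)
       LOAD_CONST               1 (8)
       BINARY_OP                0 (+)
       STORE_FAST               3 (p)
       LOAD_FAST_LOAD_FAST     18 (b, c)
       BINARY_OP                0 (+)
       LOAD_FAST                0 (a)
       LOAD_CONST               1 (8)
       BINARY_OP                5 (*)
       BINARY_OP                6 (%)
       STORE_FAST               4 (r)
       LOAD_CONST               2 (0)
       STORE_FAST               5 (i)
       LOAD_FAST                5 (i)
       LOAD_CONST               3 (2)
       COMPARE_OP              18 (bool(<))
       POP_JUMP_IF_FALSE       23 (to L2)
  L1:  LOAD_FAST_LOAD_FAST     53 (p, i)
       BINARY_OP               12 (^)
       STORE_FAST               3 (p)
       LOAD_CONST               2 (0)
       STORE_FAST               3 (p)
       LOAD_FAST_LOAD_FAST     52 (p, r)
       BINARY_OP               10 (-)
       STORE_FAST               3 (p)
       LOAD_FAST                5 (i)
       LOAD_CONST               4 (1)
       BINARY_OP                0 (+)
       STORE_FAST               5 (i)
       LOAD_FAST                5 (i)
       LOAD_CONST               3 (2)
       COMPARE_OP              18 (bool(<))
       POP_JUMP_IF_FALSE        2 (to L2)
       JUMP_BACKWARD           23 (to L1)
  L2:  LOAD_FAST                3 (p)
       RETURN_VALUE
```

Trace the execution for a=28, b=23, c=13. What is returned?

-36

LOAD_CONST → push 8. Stack: [8]
LOAD_FAST a → push 28. Stack: [8, 28]
BINARY_OP % → 8 % 28 = 8. Stack: [8]
LOAD_CONST → push 8. Stack: [8, 8]
BINARY_OP + → 8 + 8 = 16. Stack: [16]
STORE_FAST p → p=16. Stack: []
LOAD_FAST_LOAD_FAST b,c → push 23,13. Stack: [23, 13]
BINARY_OP + → 23 + 13 = 36. Stack: [36]
LOAD_FAST a → push 28. Stack: [36, 28]
LOAD_CONST → push 8. Stack: [36, 28, 8]
BINARY_OP * → 28 * 8 = 224. Stack: [36, 224]
BINARY_OP % → 36 % 224 = 36. Stack: [36]
STORE_FAST r → r=36. Stack: []
LOAD_CONST → push 0. Stack: [0]
STORE_FAST i → i=0. Stack: []
LOAD_FAST i → push 0. Stack: [0]
LOAD_CONST → push 2. Stack: [0, 2]
COMPARE_OP bool(<) → 0 vs 2 = True. Stack: [True]
POP_JUMP_IF_FALSE → pop True; no jump. Stack: []
LOAD_FAST_LOAD_FAST p,i → push 16,0. Stack: [16, 0]
BINARY_OP ^ → 16 ^ 0 = 16. Stack: [16]
STORE_FAST p → p=16. Stack: []
LOAD_CONST → push 0. Stack: [0]
STORE_FAST p → p=0. Stack: []
LOAD_FAST_LOAD_FAST p,r → push 0,36. Stack: [0, 36]
BINARY_OP - → 0 - 36 = -36. Stack: [-36]
STORE_FAST p → p=-36. Stack: []
LOAD_FAST i → push 0. Stack: [0]
LOAD_CONST → push 1. Stack: [0, 1]
BINARY_OP + → 0 + 1 = 1. Stack: [1]
STORE_FAST i → i=1. Stack: []
LOAD_FAST i → push 1. Stack: [1]
LOAD_CONST → push 2. Stack: [1, 2]
COMPARE_OP bool(<) → 1 vs 2 = True. Stack: [True]
POP_JUMP_IF_FALSE → pop True; no jump. Stack: []
LOAD_FAST_LOAD_FAST p,i → push -36,1. Stack: [-36, 1]
BINARY_OP ^ → -36 ^ 1 = -35. Stack: [-35]
STORE_FAST p → p=-35. Stack: []
LOAD_CONST → push 0. Stack: [0]
STORE_FAST p → p=0. Stack: []
LOAD_FAST_LOAD_FAST p,r → push 0,36. Stack: [0, 36]
BINARY_OP - → 0 - 36 = -36. Stack: [-36]
STORE_FAST p → p=-36. Stack: []
LOAD_FAST i → push 1. Stack: [1]
LOAD_CONST → push 1. Stack: [1, 1]
BINARY_OP + → 1 + 1 = 2. Stack: [2]
STORE_FAST i → i=2. Stack: []
LOAD_FAST i → push 2. Stack: [2]
LOAD_CONST → push 2. Stack: [2, 2]
COMPARE_OP bool(<) → 2 vs 2 = False. Stack: [False]
POP_JUMP_IF_FALSE → pop False; jump. Stack: []
LOAD_FAST p → push -36. Stack: [-36]
RETURN_VALUE → return -36.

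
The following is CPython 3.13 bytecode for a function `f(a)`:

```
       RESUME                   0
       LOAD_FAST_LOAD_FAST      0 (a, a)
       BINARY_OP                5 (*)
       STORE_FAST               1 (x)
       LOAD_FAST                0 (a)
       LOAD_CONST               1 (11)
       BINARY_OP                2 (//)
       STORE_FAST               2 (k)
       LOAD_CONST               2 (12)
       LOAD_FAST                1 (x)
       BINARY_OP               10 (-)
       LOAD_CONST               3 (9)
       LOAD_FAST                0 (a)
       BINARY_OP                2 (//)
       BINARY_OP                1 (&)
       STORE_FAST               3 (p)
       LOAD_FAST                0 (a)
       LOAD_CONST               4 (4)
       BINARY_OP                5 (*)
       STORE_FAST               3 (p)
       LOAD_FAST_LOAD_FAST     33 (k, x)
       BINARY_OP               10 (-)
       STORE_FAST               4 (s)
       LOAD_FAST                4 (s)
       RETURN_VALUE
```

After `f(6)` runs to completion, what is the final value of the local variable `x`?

36

LOAD_FAST_LOAD_FAST a,a → push 6,6. Stack: [6, 6]
BINARY_OP * → 6 * 6 = 36. Stack: [36]
STORE_FAST x → x=36. Stack: []
LOAD_FAST a → push 6. Stack: [6]
LOAD_CONST → push 11. Stack: [6, 11]
BINARY_OP // → 6 // 11 = 0. Stack: [0]
STORE_FAST k → k=0. Stack: []
LOAD_CONST → push 12. Stack: [12]
LOAD_FAST x → push 36. Stack: [12, 36]
BINARY_OP - → 12 - 36 = -24. Stack: [-24]
LOAD_CONST → push 9. Stack: [-24, 9]
LOAD_FAST a → push 6. Stack: [-24, 9, 6]
BINARY_OP // → 9 // 6 = 1. Stack: [-24, 1]
BINARY_OP & → -24 & 1 = 0. Stack: [0]
STORE_FAST p → p=0. Stack: []
LOAD_FAST a → push 6. Stack: [6]
LOAD_CONST → push 4. Stack: [6, 4]
BINARY_OP * → 6 * 4 = 24. Stack: [24]
STORE_FAST p → p=24. Stack: []
LOAD_FAST_LOAD_FAST k,x → push 0,36. Stack: [0, 36]
BINARY_OP - → 0 - 36 = -36. Stack: [-36]
STORE_FAST s → s=-36. Stack: []
LOAD_FAST s → push -36. Stack: [-36]
RETURN_VALUE → return -36.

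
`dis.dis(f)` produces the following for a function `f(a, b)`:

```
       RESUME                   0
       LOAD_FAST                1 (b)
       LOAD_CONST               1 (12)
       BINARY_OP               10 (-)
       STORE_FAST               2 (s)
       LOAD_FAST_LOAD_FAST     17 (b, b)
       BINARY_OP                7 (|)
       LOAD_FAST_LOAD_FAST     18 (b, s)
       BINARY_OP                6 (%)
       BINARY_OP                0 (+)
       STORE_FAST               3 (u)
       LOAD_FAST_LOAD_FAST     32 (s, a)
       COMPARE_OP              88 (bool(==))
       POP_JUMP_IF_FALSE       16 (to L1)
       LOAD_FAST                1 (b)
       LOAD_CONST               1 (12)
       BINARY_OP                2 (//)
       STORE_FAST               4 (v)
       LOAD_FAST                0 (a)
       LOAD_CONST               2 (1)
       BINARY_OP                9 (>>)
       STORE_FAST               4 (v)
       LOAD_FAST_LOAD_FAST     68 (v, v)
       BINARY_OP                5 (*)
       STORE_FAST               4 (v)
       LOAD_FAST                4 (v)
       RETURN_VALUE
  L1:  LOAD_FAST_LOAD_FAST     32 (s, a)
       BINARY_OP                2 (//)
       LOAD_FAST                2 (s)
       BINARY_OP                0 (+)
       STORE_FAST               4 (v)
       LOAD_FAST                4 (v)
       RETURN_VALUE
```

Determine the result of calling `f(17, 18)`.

LOAD_FAST b → push 18. Stack: [18]
LOAD_CONST → push 12. Stack: [18, 12]
BINARY_OP - → 18 - 12 = 6. Stack: [6]
STORE_FAST s → s=6. Stack: []
LOAD_FAST_LOAD_FAST b,b → push 18,18. Stack: [18, 18]
BINARY_OP | → 18 | 18 = 18. Stack: [18]
LOAD_FAST_LOAD_FAST b,s → push 18,6. Stack: [18, 18, 6]
BINARY_OP % → 18 % 6 = 0. Stack: [18, 0]
BINARY_OP + → 18 + 0 = 18. Stack: [18]
STORE_FAST u → u=18. Stack: []
LOAD_FAST_LOAD_FAST s,a → push 6,17. Stack: [6, 17]
COMPARE_OP bool(==) → 6 vs 17 = False. Stack: [False]
POP_JUMP_IF_FALSE → pop False; jump. Stack: []
LOAD_FAST_LOAD_FAST s,a → push 6,17. Stack: [6, 17]
BINARY_OP // → 6 // 17 = 0. Stack: [0]
LOAD_FAST s → push 6. Stack: [0, 6]
BINARY_OP + → 0 + 6 = 6. Stack: [6]
STORE_FAST v → v=6. Stack: []
LOAD_FAST v → push 6. Stack: [6]
RETURN_VALUE → return 6.

6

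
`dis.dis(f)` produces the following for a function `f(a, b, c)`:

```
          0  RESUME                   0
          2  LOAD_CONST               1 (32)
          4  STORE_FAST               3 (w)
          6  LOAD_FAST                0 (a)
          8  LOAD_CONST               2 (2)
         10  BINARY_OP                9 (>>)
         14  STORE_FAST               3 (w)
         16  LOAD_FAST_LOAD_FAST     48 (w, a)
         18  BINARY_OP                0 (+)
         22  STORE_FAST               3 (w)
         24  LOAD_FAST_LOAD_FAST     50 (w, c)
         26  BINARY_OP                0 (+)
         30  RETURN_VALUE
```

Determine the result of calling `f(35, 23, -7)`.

36

LOAD_CONST → push 32. Stack: [32]
STORE_FAST w → w=32. Stack: []
LOAD_FAST a → push 35. Stack: [35]
LOAD_CONST → push 2. Stack: [35, 2]
BINARY_OP >> → 35 >> 2 = 8. Stack: [8]
STORE_FAST w → w=8. Stack: []
LOAD_FAST_LOAD_FAST w,a → push 8,35. Stack: [8, 35]
BINARY_OP + → 8 + 35 = 43. Stack: [43]
STORE_FAST w → w=43. Stack: []
LOAD_FAST_LOAD_FAST w,c → push 43,-7. Stack: [43, -7]
BINARY_OP + → 43 + -7 = 36. Stack: [36]
RETURN_VALUE → return 36.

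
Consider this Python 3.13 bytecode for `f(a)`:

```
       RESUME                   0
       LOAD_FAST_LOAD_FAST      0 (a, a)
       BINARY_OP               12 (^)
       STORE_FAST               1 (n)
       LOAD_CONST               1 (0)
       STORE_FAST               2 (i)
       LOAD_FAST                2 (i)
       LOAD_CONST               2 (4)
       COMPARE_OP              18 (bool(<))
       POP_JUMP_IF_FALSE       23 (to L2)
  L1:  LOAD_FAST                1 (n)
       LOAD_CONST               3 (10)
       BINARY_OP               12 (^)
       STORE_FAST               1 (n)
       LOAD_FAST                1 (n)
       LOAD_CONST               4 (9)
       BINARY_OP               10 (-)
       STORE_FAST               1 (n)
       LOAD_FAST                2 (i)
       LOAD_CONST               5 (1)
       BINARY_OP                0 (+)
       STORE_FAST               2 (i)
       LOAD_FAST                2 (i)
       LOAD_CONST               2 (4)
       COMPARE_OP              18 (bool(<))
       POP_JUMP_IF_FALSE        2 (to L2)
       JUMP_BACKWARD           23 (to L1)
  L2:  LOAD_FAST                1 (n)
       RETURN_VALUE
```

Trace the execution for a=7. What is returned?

LOAD_FAST_LOAD_FAST a,a → push 7,7
BINARY_OP ^ → 7 ^ 7 = 0
STORE_FAST n → n=0
LOAD_CONST → push 0
STORE_FAST i → i=0
LOAD_FAST i → push 0
LOAD_CONST → push 4
COMPARE_OP bool(<) → 0 vs 4 = True
POP_JUMP_IF_FALSE → pop True; no jump
LOAD_FAST n → push 0
LOAD_CONST → push 10
BINARY_OP ^ → 0 ^ 10 = 10
STORE_FAST n → n=10
LOAD_FAST n → push 10
LOAD_CONST → push 9
BINARY_OP - → 10 - 9 = 1
STORE_FAST n → n=1
LOAD_FAST i → push 0
LOAD_CONST → push 1
BINARY_OP + → 0 + 1 = 1
STORE_FAST i → i=1
LOAD_FAST i → push 1
LOAD_CONST → push 4
COMPARE_OP bool(<) → 1 vs 4 = True
POP_JUMP_IF_FALSE → pop True; no jump
LOAD_FAST n → push 1
LOAD_CONST → push 10
BINARY_OP ^ → 1 ^ 10 = 11
STORE_FAST n → n=11
LOAD_FAST n → push 11
LOAD_CONST → push 9
BINARY_OP - → 11 - 9 = 2
STORE_FAST n → n=2
LOAD_FAST i → push 1
LOAD_CONST → push 1
BINARY_OP + → 1 + 1 = 2
STORE_FAST i → i=2
LOAD_FAST i → push 2
LOAD_CONST → push 4
COMPARE_OP bool(<) → 2 vs 4 = True
POP_JUMP_IF_FALSE → pop True; no jump
LOAD_FAST n → push 2
LOAD_CONST → push 10
BINARY_OP ^ → 2 ^ 10 = 8
STORE_FAST n → n=8
LOAD_FAST n → push 8
LOAD_CONST → push 9
BINARY_OP - → 8 - 9 = -1
STORE_FAST n → n=-1
LOAD_FAST i → push 2
LOAD_CONST → push 1
BINARY_OP + → 2 + 1 = 3
STORE_FAST i → i=3
LOAD_FAST i → push 3
LOAD_CONST → push 4
COMPARE_OP bool(<) → 3 vs 4 = True
POP_JUMP_IF_FALSE → pop True; no jump
LOAD_FAST n → push -1
LOAD_CONST → push 10
BINARY_OP ^ → -1 ^ 10 = -11
STORE_FAST n → n=-11
LOAD_FAST n → push -11
LOAD_CONST → push 9
BINARY_OP - → -11 - 9 = -20
STORE_FAST n → n=-20
LOAD_FAST i → push 3
LOAD_CONST → push 1
BINARY_OP + → 3 + 1 = 4
STORE_FAST i → i=4
LOAD_FAST i → push 4
LOAD_CONST → push 4
COMPARE_OP bool(<) → 4 vs 4 = False
POP_JUMP_IF_FALSE → pop False; jump
LOAD_FAST n → push -20
RETURN_VALUE → return -20.

-20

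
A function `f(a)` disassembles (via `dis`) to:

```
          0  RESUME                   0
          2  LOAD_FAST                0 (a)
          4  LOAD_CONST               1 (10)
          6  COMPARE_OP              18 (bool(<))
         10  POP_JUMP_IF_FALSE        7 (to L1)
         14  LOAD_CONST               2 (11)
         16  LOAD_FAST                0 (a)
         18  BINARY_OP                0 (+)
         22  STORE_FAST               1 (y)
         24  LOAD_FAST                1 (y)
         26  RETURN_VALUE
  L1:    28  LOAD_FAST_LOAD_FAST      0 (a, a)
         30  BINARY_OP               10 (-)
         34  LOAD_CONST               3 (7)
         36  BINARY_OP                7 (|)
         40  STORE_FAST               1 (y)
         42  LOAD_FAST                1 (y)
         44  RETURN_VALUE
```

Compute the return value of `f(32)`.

LOAD_FAST a → push 32. Stack: [32]
LOAD_CONST → push 10. Stack: [32, 10]
COMPARE_OP bool(<) → 32 vs 10 = False. Stack: [False]
POP_JUMP_IF_FALSE → pop False; jump. Stack: []
LOAD_FAST_LOAD_FAST a,a → push 32,32. Stack: [32, 32]
BINARY_OP - → 32 - 32 = 0. Stack: [0]
LOAD_CONST → push 7. Stack: [0, 7]
BINARY_OP | → 0 | 7 = 7. Stack: [7]
STORE_FAST y → y=7. Stack: []
LOAD_FAST y → push 7. Stack: [7]
RETURN_VALUE → return 7.

7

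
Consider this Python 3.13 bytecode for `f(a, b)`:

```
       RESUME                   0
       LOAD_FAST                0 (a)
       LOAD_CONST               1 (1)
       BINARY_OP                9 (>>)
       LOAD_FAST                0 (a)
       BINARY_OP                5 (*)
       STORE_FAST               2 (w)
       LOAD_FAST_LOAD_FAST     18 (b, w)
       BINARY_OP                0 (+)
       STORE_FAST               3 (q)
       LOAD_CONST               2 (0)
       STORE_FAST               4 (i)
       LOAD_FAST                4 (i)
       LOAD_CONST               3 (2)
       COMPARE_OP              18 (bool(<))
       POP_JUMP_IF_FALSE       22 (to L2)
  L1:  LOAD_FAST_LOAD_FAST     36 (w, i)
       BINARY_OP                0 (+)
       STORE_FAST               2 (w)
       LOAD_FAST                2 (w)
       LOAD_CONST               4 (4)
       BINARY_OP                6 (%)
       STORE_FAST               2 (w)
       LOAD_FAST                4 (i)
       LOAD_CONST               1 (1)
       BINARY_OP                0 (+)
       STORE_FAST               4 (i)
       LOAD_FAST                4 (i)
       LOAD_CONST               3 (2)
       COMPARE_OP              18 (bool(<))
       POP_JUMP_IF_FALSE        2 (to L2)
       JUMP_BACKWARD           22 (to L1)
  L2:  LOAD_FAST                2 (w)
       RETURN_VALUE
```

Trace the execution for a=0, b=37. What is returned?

1

LOAD_FAST a → push 0. Stack: [0]
LOAD_CONST → push 1. Stack: [0, 1]
BINARY_OP >> → 0 >> 1 = 0. Stack: [0]
LOAD_FAST a → push 0. Stack: [0, 0]
BINARY_OP * → 0 * 0 = 0. Stack: [0]
STORE_FAST w → w=0. Stack: []
LOAD_FAST_LOAD_FAST b,w → push 37,0. Stack: [37, 0]
BINARY_OP + → 37 + 0 = 37. Stack: [37]
STORE_FAST q → q=37. Stack: []
LOAD_CONST → push 0. Stack: [0]
STORE_FAST i → i=0. Stack: []
LOAD_FAST i → push 0. Stack: [0]
LOAD_CONST → push 2. Stack: [0, 2]
COMPARE_OP bool(<) → 0 vs 2 = True. Stack: [True]
POP_JUMP_IF_FALSE → pop True; no jump. Stack: []
LOAD_FAST_LOAD_FAST w,i → push 0,0. Stack: [0, 0]
BINARY_OP + → 0 + 0 = 0. Stack: [0]
STORE_FAST w → w=0. Stack: []
LOAD_FAST w → push 0. Stack: [0]
LOAD_CONST → push 4. Stack: [0, 4]
BINARY_OP % → 0 % 4 = 0. Stack: [0]
STORE_FAST w → w=0. Stack: []
LOAD_FAST i → push 0. Stack: [0]
LOAD_CONST → push 1. Stack: [0, 1]
BINARY_OP + → 0 + 1 = 1. Stack: [1]
STORE_FAST i → i=1. Stack: []
LOAD_FAST i → push 1. Stack: [1]
LOAD_CONST → push 2. Stack: [1, 2]
COMPARE_OP bool(<) → 1 vs 2 = True. Stack: [True]
POP_JUMP_IF_FALSE → pop True; no jump. Stack: []
LOAD_FAST_LOAD_FAST w,i → push 0,1. Stack: [0, 1]
BINARY_OP + → 0 + 1 = 1. Stack: [1]
STORE_FAST w → w=1. Stack: []
LOAD_FAST w → push 1. Stack: [1]
LOAD_CONST → push 4. Stack: [1, 4]
BINARY_OP % → 1 % 4 = 1. Stack: [1]
STORE_FAST w → w=1. Stack: []
LOAD_FAST i → push 1. Stack: [1]
LOAD_CONST → push 1. Stack: [1, 1]
BINARY_OP + → 1 + 1 = 2. Stack: [2]
STORE_FAST i → i=2. Stack: []
LOAD_FAST i → push 2. Stack: [2]
LOAD_CONST → push 2. Stack: [2, 2]
COMPARE_OP bool(<) → 2 vs 2 = False. Stack: [False]
POP_JUMP_IF_FALSE → pop False; jump. Stack: []
LOAD_FAST w → push 1. Stack: [1]
RETURN_VALUE → return 1.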